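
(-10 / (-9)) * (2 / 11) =20 / 99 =0.20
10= 10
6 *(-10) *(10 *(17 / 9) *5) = -17000 / 3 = -5666.67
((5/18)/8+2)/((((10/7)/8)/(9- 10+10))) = 2051/20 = 102.55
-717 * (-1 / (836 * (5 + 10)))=239 / 4180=0.06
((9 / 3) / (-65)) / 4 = -3 / 260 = -0.01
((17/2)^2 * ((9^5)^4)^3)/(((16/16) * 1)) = 519335976675270619809408970728275856482396456358438969749889/4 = 129833994168817654952352200000000000000000000000000000000000.00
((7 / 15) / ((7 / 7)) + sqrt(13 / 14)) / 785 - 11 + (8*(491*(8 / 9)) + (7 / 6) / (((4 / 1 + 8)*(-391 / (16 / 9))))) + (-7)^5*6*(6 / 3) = -24638407540376 / 124308675 + sqrt(182) / 10990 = -198203.44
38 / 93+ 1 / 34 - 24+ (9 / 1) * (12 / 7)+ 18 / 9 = -135757 / 22134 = -6.13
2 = 2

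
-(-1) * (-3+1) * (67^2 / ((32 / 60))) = -67335 / 4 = -16833.75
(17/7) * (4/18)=34/63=0.54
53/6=8.83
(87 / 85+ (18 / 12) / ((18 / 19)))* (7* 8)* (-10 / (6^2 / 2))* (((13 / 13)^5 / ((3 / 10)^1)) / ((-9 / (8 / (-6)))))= -1489040 / 37179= -40.05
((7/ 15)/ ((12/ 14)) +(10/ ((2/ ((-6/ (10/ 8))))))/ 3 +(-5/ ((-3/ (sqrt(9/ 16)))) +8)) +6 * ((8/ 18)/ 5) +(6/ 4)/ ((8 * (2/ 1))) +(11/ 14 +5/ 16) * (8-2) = 90829/ 10080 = 9.01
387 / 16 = 24.19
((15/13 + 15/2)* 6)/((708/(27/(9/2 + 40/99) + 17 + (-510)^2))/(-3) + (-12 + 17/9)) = -1534417139475/298827712651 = -5.13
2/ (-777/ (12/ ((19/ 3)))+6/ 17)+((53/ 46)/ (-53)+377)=376.97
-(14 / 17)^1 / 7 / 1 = -0.12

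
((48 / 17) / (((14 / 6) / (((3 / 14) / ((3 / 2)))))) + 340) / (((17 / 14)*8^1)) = 35.02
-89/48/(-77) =89/3696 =0.02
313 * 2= 626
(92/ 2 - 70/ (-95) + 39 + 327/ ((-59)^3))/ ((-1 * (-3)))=111518726/ 3902201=28.58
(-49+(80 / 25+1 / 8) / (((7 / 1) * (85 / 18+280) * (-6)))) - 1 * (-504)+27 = 482.00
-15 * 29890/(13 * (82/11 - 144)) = 2465925/9763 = 252.58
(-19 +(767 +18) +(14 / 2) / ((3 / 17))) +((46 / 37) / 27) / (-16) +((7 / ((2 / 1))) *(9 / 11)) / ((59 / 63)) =4194683509 / 5186808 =808.72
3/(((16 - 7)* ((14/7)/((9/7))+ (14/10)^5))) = 9375/195013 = 0.05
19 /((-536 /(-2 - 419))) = 7999 /536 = 14.92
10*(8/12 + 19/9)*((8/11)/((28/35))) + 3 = 2797/99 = 28.25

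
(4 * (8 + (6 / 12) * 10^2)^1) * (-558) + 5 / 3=-388363 / 3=-129454.33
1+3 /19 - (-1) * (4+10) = 288 /19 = 15.16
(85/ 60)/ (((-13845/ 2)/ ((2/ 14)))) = -17/ 581490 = -0.00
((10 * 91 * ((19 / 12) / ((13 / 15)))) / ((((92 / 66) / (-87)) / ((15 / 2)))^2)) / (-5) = -72855928.62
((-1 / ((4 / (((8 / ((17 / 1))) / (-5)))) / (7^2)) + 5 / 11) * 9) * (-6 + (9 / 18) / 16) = -2583657 / 29920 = -86.35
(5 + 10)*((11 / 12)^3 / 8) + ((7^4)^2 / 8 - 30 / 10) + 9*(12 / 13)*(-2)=43165741363 / 59904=720581.95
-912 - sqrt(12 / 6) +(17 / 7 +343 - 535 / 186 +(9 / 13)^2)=-125194687 / 220038 - sqrt(2)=-570.38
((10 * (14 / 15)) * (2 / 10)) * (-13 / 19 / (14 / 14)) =-364 / 285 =-1.28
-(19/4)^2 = -361/16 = -22.56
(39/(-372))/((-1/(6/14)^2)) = 117/6076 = 0.02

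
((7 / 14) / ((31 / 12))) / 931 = 6 / 28861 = 0.00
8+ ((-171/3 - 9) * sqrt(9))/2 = -91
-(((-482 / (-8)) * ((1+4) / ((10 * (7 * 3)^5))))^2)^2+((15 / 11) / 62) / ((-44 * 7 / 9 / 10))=-27472082633390415786657940487911 / 4274574658992190500610554675818496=-0.01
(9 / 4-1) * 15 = 18.75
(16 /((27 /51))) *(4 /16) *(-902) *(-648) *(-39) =-172231488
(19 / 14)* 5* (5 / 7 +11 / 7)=760 / 49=15.51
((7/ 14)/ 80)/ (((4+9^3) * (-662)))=-1/ 77639360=-0.00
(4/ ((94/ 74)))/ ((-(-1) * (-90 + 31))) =-0.05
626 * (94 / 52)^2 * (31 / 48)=21433927 / 16224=1321.12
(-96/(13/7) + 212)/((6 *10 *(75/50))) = 1042/585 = 1.78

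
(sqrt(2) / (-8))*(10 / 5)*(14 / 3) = -7*sqrt(2) / 6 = -1.65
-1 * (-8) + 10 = 18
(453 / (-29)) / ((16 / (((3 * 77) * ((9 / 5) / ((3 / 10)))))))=-313929 / 232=-1353.14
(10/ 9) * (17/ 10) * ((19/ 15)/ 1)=323/ 135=2.39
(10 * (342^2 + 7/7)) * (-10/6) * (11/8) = -32165375/12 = -2680447.92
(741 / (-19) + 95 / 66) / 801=-2479 / 52866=-0.05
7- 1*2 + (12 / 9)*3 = 9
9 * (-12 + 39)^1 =243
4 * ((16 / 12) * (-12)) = -64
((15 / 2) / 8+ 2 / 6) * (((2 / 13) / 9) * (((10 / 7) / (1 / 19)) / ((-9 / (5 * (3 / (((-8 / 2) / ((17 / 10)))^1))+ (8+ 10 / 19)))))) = -0.14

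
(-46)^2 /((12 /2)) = 1058 /3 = 352.67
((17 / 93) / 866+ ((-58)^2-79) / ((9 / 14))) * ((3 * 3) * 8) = 4938590364 / 13423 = 367920.02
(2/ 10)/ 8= 1/ 40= 0.02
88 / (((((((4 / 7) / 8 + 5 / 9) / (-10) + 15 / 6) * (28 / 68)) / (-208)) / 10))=-560102400 / 3071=-182384.37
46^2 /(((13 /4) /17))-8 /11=1582664 /143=11067.58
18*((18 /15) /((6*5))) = 0.72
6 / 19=0.32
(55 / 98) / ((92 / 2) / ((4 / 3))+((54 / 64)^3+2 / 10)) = 4505600 / 283399487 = 0.02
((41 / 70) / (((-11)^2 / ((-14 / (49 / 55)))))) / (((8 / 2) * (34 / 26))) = -533 / 36652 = -0.01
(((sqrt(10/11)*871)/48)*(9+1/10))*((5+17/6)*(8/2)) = 3725267*sqrt(110)/7920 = 4933.20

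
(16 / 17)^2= 256 / 289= 0.89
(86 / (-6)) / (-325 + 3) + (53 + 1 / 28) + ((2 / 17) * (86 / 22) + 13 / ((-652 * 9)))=4729214015 / 88333938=53.54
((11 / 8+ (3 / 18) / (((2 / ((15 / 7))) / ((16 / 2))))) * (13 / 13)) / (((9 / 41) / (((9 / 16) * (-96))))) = -19311 / 28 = -689.68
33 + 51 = 84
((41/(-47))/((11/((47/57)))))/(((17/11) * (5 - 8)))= 41/2907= 0.01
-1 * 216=-216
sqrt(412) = 2 *sqrt(103) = 20.30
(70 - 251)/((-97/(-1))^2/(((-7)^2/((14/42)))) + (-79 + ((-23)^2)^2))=-26607/41134423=-0.00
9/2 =4.50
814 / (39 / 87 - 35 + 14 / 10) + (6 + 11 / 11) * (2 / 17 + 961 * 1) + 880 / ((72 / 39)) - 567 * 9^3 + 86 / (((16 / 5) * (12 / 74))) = -144775401473 / 356592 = -405997.33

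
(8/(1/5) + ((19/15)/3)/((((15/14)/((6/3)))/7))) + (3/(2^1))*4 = 34774/675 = 51.52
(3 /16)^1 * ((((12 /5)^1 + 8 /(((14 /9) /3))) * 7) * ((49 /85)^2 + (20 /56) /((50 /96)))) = 6023979 /252875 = 23.82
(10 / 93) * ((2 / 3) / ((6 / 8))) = 80 / 837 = 0.10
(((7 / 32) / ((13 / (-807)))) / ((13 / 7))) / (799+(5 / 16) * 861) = -39543 / 5776082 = -0.01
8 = 8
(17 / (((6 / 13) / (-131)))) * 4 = -57902 / 3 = -19300.67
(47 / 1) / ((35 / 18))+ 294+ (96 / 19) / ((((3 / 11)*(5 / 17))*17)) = 214048 / 665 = 321.88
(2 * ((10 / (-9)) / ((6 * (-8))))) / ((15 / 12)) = 1 / 27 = 0.04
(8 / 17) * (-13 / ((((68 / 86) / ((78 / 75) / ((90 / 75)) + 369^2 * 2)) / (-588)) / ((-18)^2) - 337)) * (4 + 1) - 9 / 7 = -267264196234939413 / 223661777959761659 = -1.19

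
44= 44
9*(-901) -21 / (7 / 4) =-8121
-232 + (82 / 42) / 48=-233815 / 1008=-231.96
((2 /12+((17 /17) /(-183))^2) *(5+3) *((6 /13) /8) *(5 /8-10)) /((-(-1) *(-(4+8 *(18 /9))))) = 55825 /1547936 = 0.04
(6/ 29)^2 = 36/ 841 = 0.04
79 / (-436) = -79 / 436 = -0.18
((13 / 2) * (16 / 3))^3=1124864 / 27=41661.63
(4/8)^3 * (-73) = -73/8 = -9.12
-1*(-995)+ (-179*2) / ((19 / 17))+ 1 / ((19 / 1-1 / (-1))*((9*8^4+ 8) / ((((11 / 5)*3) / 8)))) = 34375430457 / 50950400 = 674.68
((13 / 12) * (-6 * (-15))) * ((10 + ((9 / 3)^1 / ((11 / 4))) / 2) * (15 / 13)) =13050 / 11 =1186.36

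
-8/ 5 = -1.60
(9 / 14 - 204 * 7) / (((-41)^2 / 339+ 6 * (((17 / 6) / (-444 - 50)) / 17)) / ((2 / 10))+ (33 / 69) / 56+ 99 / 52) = -153937761588 / 2879088761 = -53.47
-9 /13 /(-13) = 9 /169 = 0.05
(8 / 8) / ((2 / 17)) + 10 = 37 / 2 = 18.50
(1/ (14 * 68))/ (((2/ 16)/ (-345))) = -345/ 119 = -2.90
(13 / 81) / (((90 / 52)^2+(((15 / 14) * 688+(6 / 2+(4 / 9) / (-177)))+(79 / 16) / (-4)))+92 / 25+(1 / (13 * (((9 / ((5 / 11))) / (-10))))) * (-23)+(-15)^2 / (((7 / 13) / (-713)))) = -2281364800 / 4224392511020007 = -0.00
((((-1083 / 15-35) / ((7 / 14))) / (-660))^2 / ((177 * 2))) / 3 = 35912 / 361411875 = 0.00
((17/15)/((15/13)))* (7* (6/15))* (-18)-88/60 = -19114/375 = -50.97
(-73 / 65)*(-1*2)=146 / 65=2.25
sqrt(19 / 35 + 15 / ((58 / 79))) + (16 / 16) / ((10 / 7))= 7 / 10 + sqrt(86431310) / 2030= 5.28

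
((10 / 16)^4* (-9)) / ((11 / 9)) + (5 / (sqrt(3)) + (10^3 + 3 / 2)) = 5* sqrt(3) / 3 + 45072959 / 45056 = 1003.26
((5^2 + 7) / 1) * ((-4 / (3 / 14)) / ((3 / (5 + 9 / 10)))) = -52864 / 45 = -1174.76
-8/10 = -4/5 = -0.80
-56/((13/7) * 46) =-196/299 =-0.66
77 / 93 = 0.83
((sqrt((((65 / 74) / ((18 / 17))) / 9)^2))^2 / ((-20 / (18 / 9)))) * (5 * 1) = -1221025 / 287424288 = -0.00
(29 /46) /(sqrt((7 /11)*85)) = 29*sqrt(6545) /27370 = 0.09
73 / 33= 2.21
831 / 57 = 277 / 19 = 14.58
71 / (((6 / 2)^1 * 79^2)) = 71 / 18723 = 0.00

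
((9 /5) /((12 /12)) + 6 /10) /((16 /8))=1.20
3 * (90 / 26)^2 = 6075 / 169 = 35.95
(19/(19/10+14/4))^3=857375/19683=43.56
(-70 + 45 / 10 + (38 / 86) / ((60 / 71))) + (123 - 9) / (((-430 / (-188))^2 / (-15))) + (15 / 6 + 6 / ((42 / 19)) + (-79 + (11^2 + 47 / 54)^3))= 18440338669100617 / 10190282760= 1809600.29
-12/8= -3/2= -1.50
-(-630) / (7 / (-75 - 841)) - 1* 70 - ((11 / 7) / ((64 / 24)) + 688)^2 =-1745702081 / 3136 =-556665.20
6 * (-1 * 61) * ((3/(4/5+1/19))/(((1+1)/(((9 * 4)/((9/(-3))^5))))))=23180/243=95.39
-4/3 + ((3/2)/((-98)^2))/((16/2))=-614647/460992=-1.33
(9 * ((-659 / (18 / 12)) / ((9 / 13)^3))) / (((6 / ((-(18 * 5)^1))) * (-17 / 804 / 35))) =-135805797400 / 459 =-295873196.95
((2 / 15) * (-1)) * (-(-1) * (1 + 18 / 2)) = -4 / 3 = -1.33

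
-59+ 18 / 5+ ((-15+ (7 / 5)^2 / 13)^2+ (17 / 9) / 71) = 165.13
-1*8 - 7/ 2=-23/ 2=-11.50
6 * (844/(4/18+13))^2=346195296/14161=24447.09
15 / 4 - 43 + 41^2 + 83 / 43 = 282713 / 172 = 1643.68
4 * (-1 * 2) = -8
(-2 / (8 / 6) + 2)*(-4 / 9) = -2 / 9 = -0.22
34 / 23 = 1.48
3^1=3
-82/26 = -41/13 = -3.15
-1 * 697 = -697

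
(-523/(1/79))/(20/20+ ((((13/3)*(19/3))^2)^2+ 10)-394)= -271080837/3719585218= -0.07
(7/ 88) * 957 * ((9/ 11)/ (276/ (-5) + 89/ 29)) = -794745/ 665192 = -1.19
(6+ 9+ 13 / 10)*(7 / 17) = 1141 / 170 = 6.71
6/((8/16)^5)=192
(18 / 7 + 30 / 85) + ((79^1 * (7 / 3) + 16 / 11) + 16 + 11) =847102 / 3927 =215.71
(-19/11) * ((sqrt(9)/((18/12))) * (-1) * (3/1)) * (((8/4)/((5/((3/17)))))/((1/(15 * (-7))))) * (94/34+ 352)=-86629284/3179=-27250.48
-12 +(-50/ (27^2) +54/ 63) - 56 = -342980/ 5103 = -67.21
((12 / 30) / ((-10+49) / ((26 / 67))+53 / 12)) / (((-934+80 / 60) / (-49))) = 1764 / 8806705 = 0.00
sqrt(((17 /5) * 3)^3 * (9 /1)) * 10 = 306 * sqrt(255) /5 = 977.29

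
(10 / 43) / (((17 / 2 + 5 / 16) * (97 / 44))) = 7040 / 588111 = 0.01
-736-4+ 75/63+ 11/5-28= -80284/105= -764.61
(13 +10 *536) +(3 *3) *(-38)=5031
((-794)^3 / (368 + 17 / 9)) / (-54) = 250283092 / 9987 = 25060.89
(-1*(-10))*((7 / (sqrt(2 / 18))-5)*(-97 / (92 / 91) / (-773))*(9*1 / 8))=397215 / 17779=22.34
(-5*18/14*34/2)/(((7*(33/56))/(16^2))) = -6782.34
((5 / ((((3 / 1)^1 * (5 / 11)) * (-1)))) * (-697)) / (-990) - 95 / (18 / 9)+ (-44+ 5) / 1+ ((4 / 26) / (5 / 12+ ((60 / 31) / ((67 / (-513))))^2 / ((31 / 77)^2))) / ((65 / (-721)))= -137040047777213388682 / 1538345665121706675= -89.08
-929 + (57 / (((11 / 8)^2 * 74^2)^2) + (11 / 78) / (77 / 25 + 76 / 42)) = -1701292876838643729 / 1831373195937142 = -928.97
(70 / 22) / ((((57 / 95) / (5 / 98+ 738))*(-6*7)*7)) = -1808225 / 135828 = -13.31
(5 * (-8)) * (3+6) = -360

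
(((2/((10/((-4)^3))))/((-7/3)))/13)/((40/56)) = 192/325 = 0.59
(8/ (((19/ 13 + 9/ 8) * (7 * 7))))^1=0.06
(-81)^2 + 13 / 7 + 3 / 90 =1378207 / 210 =6562.89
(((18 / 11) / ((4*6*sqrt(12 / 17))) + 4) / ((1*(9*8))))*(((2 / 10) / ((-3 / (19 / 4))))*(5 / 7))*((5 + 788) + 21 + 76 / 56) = -72295 / 7056- 72295*sqrt(51) / 2483712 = -10.45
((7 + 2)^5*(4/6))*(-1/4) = -19683/2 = -9841.50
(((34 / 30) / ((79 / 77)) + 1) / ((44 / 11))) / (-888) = -1247 / 2104560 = -0.00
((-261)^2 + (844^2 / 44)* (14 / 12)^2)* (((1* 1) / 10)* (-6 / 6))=-4462754 / 495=-9015.66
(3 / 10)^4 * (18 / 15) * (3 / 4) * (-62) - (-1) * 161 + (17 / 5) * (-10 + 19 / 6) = 20597203 / 150000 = 137.31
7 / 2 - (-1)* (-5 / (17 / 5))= 69 / 34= 2.03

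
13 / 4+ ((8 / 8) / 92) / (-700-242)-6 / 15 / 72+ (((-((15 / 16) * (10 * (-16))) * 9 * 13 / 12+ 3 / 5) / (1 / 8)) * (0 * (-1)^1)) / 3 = 4217633 / 1299960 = 3.24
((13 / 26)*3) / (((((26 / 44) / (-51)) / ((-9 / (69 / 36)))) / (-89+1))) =-15995232 / 299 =-53495.76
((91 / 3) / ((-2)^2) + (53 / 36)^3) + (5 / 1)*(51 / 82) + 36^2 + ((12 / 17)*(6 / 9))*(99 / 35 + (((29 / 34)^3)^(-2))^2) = 1314.39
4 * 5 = 20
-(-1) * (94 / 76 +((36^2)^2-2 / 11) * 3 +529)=2106459875 / 418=5039377.69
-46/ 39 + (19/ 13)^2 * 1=485/ 507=0.96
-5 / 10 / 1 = -0.50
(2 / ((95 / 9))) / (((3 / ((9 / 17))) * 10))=27 / 8075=0.00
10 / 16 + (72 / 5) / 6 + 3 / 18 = 383 / 120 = 3.19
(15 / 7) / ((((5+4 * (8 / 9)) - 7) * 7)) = 135 / 686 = 0.20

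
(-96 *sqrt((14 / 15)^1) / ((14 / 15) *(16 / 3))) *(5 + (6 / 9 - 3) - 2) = -6 *sqrt(210) / 7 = -12.42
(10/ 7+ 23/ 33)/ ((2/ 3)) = 491/ 154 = 3.19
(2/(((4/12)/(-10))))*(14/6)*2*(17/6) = -2380/3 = -793.33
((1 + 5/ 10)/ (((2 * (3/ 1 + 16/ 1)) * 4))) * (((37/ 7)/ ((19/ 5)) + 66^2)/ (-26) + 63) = -1085037/ 1051232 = -1.03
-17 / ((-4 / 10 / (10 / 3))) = 425 / 3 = 141.67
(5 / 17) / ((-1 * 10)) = -1 / 34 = -0.03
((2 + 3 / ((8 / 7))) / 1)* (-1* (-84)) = 777 / 2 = 388.50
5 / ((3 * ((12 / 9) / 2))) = 5 / 2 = 2.50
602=602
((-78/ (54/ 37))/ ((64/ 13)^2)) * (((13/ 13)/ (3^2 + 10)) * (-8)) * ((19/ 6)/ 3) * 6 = 81289/ 13824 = 5.88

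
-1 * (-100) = 100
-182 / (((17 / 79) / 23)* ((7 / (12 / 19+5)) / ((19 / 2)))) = -2527447 / 17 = -148673.35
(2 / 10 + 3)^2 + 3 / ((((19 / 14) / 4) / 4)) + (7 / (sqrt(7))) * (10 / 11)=10 * sqrt(7) / 11 + 21664 / 475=48.01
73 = 73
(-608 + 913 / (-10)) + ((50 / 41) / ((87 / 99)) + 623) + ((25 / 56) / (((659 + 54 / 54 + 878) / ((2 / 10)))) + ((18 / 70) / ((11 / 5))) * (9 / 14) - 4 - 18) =-3817935973671 / 39426383920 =-96.84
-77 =-77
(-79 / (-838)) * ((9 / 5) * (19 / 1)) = 13509 / 4190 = 3.22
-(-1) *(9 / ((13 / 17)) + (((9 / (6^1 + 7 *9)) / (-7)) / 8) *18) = 98181 / 8372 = 11.73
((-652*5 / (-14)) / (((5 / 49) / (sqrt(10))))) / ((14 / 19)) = 3097*sqrt(10) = 9793.57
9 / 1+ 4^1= 13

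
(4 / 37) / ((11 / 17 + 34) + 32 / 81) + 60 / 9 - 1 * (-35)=223186649 / 5356083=41.67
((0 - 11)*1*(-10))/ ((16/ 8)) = 55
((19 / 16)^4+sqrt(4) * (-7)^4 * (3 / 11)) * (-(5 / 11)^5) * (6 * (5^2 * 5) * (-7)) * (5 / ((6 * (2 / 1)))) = 12927375056640625 / 232202043392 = 55672.96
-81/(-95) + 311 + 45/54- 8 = 173671/570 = 304.69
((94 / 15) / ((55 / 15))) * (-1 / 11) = -94 / 605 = -0.16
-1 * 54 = -54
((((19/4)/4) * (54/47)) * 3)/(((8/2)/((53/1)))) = 81567/1504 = 54.23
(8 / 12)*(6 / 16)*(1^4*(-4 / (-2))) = 1 / 2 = 0.50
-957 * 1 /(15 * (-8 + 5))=319 /15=21.27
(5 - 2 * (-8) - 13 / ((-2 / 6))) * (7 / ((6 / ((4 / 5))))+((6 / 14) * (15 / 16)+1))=3923 / 28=140.11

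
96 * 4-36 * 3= 276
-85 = -85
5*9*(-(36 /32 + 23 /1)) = -1085.62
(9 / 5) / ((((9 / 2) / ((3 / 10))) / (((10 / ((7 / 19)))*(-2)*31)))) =-7068 / 35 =-201.94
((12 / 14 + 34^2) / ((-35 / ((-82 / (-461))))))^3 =-292802563349678656 / 1440791140308625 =-203.22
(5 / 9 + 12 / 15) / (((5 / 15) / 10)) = 122 / 3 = 40.67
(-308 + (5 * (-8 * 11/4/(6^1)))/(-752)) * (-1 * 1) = 694793/2256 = 307.98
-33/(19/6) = -198/19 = -10.42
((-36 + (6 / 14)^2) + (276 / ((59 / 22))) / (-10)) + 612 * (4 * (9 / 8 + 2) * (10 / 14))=78319761 / 14455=5418.18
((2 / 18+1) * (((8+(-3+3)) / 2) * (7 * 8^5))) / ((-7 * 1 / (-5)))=6553600 / 9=728177.78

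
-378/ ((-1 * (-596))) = -189/ 298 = -0.63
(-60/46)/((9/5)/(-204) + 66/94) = -1.88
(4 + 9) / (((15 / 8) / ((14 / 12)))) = 364 / 45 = 8.09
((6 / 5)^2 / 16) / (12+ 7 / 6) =27 / 3950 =0.01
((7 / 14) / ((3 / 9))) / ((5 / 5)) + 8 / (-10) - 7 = -63 / 10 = -6.30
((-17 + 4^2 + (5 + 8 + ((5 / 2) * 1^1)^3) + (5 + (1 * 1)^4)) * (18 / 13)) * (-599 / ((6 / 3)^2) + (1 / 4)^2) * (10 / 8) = -28991475 / 3328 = -8711.38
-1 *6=-6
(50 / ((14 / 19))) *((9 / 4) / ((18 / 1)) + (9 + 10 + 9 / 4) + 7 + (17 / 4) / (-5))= 104595 / 56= 1867.77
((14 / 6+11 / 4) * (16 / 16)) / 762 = 61 / 9144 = 0.01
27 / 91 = 0.30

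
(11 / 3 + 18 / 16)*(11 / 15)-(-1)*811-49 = 55117 / 72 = 765.51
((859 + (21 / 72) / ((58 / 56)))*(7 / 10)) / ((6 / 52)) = 2721173 / 522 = 5212.98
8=8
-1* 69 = -69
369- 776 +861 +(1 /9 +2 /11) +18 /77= 314987 /693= 454.53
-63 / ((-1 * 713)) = 0.09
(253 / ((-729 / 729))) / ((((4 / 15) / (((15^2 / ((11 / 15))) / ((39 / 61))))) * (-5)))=4735125 / 52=91060.10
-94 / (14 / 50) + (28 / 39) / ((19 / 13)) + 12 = -128966 / 399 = -323.22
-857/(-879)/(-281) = -857/246999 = -0.00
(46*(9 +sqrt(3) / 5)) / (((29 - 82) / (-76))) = 616.51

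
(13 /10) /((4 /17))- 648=-25699 /40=-642.48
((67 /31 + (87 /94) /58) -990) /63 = -822433 /52452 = -15.68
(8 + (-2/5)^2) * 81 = 16524/25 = 660.96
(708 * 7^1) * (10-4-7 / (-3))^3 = 25812500 / 9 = 2868055.56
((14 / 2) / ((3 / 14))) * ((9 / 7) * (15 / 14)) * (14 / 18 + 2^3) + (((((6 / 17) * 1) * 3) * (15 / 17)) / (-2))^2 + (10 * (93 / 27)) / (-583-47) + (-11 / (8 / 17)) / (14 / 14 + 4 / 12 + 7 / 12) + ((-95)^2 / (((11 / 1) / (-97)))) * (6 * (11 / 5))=-2287591184193853 / 2178394722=-1050127.03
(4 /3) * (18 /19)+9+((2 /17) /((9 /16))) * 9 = 3923 /323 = 12.15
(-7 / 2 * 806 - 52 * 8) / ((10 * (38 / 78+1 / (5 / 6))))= -126243 / 658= -191.86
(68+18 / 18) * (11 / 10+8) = 6279 / 10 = 627.90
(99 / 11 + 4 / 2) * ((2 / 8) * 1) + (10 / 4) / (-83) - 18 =-15.28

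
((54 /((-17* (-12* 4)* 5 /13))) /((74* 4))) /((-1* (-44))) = 117 /8856320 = 0.00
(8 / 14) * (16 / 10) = 0.91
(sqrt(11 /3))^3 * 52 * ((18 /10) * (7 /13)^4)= 105644 * sqrt(33) /10985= 55.25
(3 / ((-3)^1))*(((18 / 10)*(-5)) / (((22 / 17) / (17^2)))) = 44217 / 22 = 2009.86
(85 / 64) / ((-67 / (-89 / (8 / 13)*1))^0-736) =-17 / 9408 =-0.00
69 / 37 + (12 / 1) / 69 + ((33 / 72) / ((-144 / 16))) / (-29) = 10877401 / 5330664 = 2.04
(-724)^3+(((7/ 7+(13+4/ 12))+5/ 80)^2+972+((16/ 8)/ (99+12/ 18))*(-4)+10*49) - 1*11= -261437248480285/ 688896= -379501765.84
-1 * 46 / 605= -46 / 605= -0.08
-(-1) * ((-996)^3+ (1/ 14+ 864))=-13832659007/ 14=-988047071.93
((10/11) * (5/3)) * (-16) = -800/33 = -24.24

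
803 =803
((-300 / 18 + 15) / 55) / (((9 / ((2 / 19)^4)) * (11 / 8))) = -128 / 425758707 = -0.00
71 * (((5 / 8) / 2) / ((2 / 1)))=355 / 32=11.09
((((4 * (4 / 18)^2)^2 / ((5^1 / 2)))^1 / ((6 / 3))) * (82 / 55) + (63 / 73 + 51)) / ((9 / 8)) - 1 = 53474731853 / 1185408675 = 45.11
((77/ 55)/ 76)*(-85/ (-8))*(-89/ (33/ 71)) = -37.48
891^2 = 793881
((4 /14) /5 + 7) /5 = 247 /175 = 1.41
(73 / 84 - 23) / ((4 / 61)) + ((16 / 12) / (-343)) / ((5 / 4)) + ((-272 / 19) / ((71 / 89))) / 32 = -37541556919 / 111049680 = -338.06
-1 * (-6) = 6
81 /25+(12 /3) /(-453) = 3.23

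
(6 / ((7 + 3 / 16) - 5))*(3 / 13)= 288 / 455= 0.63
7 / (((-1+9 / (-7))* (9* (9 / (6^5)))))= -294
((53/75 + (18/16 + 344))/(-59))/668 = -207499/23647200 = -0.01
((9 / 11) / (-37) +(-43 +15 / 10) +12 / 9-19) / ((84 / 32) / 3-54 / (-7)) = -4047092 / 587301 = -6.89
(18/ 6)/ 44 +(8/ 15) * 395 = 27817/ 132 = 210.73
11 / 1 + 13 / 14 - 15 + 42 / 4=52 / 7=7.43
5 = 5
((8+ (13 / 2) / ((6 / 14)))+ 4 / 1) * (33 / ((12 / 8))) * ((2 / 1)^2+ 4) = 14344 / 3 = 4781.33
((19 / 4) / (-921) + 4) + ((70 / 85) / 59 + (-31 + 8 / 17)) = -97995037 / 3695052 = -26.52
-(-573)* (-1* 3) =-1719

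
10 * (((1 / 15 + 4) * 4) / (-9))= -488 / 27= -18.07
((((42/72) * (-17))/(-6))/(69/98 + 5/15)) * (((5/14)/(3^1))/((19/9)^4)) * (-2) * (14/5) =-4250799/79495810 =-0.05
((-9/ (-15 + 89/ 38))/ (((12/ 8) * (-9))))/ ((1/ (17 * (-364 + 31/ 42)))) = 9856022/ 30303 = 325.25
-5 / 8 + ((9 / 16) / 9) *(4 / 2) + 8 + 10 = 35 / 2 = 17.50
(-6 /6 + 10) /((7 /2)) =18 /7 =2.57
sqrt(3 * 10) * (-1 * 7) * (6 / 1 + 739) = -5215 * sqrt(30) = -28563.73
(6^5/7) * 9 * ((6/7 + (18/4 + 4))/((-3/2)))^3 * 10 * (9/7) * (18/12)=-46805021.88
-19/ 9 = -2.11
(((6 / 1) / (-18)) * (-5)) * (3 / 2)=5 / 2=2.50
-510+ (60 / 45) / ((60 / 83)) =-22867 / 45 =-508.16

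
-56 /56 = -1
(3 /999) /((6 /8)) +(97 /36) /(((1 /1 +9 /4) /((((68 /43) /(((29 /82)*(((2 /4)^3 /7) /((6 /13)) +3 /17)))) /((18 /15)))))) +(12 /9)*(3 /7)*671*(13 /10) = 512.82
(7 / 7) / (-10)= -1 / 10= -0.10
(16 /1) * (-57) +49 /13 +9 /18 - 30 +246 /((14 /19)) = -109905 /182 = -603.87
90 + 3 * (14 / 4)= 100.50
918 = 918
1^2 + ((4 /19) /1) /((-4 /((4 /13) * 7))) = 219 /247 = 0.89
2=2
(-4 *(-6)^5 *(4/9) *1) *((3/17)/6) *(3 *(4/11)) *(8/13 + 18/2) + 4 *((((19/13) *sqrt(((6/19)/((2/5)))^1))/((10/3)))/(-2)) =4264.13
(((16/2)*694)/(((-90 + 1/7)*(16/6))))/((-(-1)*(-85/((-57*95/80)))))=-7891821/427720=-18.45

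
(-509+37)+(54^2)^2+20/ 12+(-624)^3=-703404115/ 3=-234468038.33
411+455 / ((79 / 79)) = 866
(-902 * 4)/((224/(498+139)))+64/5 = -204949/20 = -10247.45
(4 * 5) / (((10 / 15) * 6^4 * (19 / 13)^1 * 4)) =65 / 16416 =0.00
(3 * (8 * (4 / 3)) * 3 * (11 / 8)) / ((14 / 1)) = 66 / 7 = 9.43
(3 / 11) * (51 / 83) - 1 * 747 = -746.83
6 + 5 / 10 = 13 / 2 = 6.50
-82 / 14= -41 / 7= -5.86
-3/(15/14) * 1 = -14/5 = -2.80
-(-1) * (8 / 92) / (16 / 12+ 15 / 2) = 12 / 1219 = 0.01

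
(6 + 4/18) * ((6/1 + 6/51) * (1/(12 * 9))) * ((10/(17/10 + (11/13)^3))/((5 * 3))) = 9139520/89688141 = 0.10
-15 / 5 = -3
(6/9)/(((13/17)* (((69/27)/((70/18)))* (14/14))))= 1190/897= 1.33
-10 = -10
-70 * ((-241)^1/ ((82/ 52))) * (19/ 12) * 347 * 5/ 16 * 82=150615711.46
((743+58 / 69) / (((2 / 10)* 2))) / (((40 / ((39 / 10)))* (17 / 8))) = 133445 / 1564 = 85.32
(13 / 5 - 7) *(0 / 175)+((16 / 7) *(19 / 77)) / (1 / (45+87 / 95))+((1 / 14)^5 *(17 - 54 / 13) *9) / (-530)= 1055598958443 / 40761680960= 25.90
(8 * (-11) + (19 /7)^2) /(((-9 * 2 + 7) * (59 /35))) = 19755 /4543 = 4.35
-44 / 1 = -44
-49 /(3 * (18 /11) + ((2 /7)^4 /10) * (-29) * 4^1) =-10.14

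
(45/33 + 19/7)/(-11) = -314/847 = -0.37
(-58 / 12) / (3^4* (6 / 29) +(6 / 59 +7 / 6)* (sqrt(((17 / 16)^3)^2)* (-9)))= -203239424 / 128942667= -1.58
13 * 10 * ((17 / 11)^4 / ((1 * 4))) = 185.40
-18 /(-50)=9 /25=0.36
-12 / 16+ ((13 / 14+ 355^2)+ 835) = 3552085 / 28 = 126860.18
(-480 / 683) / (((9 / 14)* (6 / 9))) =-1120 / 683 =-1.64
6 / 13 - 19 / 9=-193 / 117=-1.65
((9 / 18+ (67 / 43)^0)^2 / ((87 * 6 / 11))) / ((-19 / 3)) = -33 / 4408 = -0.01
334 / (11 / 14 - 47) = -4676 / 647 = -7.23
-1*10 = -10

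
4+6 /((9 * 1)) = 14 /3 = 4.67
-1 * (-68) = 68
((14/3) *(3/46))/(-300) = -7/6900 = -0.00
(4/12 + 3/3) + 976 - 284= 693.33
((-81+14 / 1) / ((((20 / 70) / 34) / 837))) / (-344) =6673401 / 344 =19399.42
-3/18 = -1/6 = -0.17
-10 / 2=-5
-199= -199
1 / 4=0.25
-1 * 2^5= -32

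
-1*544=-544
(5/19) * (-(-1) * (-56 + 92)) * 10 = 1800/19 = 94.74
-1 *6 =-6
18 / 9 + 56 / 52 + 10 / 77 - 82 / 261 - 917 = -914.11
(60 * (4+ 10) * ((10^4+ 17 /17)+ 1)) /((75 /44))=4928985.60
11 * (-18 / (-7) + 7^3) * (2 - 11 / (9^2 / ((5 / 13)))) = 7796437 / 1053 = 7404.02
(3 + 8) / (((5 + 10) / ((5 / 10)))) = 11 / 30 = 0.37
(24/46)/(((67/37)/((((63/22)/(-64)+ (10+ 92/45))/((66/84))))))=196917959/44750640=4.40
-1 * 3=-3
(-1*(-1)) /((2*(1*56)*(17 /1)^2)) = 1 /32368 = 0.00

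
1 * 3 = 3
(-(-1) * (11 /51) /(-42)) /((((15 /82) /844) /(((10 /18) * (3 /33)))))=-34604 /28917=-1.20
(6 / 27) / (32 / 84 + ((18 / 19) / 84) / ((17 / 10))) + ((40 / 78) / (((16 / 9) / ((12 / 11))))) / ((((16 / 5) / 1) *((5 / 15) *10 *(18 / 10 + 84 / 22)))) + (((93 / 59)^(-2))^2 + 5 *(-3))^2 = 139147735117184968097468549 / 630354314694071608404192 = 220.75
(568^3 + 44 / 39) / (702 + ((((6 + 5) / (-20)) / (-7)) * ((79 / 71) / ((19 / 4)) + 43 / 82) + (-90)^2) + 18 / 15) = 110678548408295840 / 5316942382947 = 20816.20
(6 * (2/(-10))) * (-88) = 528/5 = 105.60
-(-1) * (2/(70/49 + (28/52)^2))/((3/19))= 2366/321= 7.37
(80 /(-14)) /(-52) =10 /91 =0.11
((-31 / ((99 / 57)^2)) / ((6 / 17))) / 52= -190247 / 339768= -0.56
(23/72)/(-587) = -23/42264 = -0.00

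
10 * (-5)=-50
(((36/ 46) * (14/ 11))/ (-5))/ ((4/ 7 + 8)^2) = -0.00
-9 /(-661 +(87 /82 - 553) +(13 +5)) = 738 /97985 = 0.01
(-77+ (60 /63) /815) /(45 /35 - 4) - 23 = 49874 /9291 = 5.37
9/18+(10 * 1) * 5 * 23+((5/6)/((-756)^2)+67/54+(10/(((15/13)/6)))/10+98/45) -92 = 18296899513/17146080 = 1067.12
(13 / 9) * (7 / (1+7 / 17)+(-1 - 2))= 611 / 216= 2.83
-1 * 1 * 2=-2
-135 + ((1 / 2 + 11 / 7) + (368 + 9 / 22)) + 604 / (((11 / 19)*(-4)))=-1951 / 77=-25.34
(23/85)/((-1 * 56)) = -23/4760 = -0.00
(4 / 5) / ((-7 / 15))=-12 / 7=-1.71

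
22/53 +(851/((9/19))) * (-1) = -856759/477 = -1796.14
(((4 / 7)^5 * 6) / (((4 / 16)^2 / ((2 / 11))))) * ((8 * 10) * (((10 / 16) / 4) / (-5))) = -491520 / 184877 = -2.66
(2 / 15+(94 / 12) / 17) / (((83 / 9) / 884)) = 23634 / 415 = 56.95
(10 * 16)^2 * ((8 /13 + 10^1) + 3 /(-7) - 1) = 21401600 /91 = 235182.42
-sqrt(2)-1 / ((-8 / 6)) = -0.66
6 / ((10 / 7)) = 21 / 5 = 4.20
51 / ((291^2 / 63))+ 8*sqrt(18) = 357 / 9409+ 24*sqrt(2) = 33.98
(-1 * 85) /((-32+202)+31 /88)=-7480 /14991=-0.50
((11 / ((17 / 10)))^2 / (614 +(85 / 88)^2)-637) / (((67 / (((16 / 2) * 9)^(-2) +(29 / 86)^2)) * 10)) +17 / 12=2312774852561292455 / 1767655689353859456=1.31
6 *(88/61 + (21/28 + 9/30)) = 9123/610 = 14.96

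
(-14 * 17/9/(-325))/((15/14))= 3332/43875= 0.08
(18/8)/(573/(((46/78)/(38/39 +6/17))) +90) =1173/719240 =0.00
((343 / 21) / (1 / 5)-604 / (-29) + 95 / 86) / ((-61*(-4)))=0.42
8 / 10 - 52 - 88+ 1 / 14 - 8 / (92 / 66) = -144.87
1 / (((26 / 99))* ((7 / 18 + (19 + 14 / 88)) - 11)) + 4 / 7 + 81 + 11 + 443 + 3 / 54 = 2972323297 / 5544630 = 536.07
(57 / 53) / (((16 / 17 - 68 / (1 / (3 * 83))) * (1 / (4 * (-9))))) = 8721 / 3813721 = 0.00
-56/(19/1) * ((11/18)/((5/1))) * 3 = -308/285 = -1.08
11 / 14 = 0.79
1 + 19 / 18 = 37 / 18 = 2.06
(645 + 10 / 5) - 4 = 643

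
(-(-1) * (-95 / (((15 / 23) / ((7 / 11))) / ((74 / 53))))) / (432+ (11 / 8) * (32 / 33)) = -113183 / 378950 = -0.30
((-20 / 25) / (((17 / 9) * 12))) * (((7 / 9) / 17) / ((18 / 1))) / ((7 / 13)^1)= -13 / 78030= -0.00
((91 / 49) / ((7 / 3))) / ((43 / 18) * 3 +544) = 234 / 162043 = 0.00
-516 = -516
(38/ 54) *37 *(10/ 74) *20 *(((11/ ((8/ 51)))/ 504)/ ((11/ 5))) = 40375/ 9072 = 4.45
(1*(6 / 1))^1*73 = 438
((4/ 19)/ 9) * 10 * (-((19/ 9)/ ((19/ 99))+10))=-4.91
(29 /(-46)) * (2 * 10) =-290 /23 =-12.61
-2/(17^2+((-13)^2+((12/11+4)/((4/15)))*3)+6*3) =-11/2933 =-0.00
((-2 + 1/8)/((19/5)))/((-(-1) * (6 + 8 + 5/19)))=-75/2168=-0.03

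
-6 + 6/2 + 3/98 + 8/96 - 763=-450341/588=-765.89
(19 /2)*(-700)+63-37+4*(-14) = -6680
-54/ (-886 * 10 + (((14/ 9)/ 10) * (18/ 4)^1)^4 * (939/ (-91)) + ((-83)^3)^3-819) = 2340000/ 8100744394927170327359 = 0.00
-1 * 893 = -893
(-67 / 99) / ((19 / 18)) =-134 / 209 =-0.64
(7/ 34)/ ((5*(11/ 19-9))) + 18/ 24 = 20267/ 27200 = 0.75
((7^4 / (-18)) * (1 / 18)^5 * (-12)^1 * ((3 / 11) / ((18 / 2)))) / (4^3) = 2401 / 5986151424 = 0.00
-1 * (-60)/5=12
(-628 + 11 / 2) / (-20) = 249 / 8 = 31.12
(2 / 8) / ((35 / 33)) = 33 / 140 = 0.24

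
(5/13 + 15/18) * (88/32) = 1045/312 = 3.35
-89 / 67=-1.33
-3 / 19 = -0.16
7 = 7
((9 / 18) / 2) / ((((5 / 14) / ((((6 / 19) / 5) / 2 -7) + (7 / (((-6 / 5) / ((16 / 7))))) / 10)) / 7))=-57967 / 1425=-40.68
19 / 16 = 1.19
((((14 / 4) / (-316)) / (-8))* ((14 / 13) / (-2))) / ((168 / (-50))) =175 / 788736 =0.00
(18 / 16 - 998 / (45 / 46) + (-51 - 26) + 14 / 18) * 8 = -43811 / 5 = -8762.20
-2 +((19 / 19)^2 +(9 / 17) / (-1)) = -26 / 17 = -1.53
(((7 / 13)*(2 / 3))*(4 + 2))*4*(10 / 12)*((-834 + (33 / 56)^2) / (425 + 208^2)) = -4357225 / 31805592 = -0.14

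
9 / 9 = 1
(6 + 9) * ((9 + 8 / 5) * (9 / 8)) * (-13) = -18603 / 8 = -2325.38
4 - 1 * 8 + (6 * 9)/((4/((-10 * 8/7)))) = -1108/7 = -158.29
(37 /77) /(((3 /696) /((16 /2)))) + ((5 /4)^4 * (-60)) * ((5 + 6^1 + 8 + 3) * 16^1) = -7803281 /154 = -50670.66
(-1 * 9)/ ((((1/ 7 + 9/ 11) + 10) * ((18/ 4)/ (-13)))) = 1001/ 422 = 2.37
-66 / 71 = -0.93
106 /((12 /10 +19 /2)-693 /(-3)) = 0.44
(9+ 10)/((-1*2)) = -19/2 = -9.50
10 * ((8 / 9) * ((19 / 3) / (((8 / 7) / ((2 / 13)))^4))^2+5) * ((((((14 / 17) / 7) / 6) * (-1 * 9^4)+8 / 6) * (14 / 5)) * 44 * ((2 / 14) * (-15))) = 966496335261698980915 / 575109735842304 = 1680542.47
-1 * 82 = -82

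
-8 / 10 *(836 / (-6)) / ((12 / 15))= 418 / 3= 139.33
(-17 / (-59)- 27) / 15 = -1576 / 885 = -1.78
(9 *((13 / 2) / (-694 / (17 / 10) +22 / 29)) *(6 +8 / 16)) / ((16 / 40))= -2.33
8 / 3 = 2.67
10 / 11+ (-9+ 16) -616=-6689 / 11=-608.09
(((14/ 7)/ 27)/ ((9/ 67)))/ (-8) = -0.07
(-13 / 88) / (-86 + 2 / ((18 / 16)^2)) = 0.00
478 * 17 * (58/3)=471308/3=157102.67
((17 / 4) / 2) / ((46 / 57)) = 969 / 368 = 2.63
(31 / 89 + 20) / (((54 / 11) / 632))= 6295036 / 2403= 2619.66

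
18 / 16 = 1.12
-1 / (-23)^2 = -1 / 529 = -0.00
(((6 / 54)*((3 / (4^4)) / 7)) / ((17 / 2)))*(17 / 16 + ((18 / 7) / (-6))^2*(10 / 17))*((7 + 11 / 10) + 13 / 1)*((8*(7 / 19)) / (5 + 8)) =0.00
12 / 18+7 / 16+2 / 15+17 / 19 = 3241 / 1520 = 2.13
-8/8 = -1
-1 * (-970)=970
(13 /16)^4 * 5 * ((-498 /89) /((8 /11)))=-391142895 /23330816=-16.77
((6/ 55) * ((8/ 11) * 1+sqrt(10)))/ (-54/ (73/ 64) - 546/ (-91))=-0.01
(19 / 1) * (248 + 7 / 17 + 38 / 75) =6030049 / 1275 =4729.45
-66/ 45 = -1.47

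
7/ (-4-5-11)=-7/ 20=-0.35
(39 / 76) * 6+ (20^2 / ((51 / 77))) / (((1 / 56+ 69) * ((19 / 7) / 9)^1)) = 16025817 / 499358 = 32.09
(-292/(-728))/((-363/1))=-73/66066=-0.00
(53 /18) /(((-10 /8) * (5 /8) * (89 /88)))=-74624 /20025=-3.73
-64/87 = -0.74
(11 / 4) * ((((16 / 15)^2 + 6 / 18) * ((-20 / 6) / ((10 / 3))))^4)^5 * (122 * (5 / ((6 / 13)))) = 2173830851112548145303019768816258517028908208386263523 / 265375975702560291414556559175252914428710937500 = 8191513.36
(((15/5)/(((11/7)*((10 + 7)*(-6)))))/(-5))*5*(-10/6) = -35/1122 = -0.03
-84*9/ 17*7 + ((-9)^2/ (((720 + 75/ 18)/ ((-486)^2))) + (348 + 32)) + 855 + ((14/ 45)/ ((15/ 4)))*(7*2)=27344.03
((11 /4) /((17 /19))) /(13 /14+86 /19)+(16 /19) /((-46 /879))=-334769399 /21558958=-15.53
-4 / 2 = -2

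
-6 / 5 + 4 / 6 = -8 / 15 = -0.53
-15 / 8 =-1.88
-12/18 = -0.67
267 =267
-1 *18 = -18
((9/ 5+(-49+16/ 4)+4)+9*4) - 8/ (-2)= 4/ 5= 0.80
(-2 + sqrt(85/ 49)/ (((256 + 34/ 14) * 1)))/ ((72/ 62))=-31/ 18 + 31 * sqrt(85)/ 65124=-1.72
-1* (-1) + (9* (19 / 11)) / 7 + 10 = 1018 / 77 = 13.22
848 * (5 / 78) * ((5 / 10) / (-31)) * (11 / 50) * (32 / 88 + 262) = -7844 / 155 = -50.61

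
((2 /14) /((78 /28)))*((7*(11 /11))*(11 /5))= 154 /195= 0.79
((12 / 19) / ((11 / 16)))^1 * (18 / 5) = 3456 / 1045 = 3.31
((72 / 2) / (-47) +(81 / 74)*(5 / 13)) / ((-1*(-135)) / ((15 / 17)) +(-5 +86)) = -1733 / 1175564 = -0.00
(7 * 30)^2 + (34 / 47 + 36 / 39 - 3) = 26944273 / 611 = 44098.65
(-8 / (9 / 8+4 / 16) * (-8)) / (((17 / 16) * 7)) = 8192 / 1309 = 6.26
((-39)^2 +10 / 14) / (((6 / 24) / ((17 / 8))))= 90542 / 7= 12934.57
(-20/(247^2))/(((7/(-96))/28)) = 7680/61009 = 0.13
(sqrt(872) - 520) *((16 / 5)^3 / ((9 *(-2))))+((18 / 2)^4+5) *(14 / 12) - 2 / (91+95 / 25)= 152988418 / 17775 - 4096 *sqrt(218) / 1125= 8553.19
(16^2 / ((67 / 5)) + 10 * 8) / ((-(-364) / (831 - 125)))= 1171960 / 6097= 192.22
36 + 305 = 341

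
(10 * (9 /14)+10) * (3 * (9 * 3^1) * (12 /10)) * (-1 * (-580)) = 6483240 /7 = 926177.14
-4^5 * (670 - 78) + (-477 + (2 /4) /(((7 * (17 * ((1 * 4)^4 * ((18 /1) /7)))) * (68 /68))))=-95050552319 /156672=-606685.00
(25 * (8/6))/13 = 100/39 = 2.56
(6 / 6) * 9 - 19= -10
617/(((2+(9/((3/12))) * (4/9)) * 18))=617/324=1.90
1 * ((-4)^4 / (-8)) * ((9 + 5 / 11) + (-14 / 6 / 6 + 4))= -41392 / 99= -418.10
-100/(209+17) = -50/113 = -0.44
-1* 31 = -31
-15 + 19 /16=-221 /16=-13.81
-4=-4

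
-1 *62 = -62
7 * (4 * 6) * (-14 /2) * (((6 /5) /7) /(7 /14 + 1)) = -672 /5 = -134.40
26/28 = 13/14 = 0.93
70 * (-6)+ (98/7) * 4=-364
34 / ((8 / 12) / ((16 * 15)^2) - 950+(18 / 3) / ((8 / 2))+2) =-172800 / 4810447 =-0.04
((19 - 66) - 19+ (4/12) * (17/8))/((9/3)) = -1567/72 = -21.76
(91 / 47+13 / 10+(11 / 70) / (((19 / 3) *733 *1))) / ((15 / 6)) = 29656464 / 22909915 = 1.29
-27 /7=-3.86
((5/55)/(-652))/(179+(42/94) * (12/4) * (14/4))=-47/61919462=-0.00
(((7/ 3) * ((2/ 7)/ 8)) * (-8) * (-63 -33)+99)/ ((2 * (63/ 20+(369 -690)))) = -10/ 39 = -0.26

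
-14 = -14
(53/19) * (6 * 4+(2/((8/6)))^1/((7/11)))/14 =19557/3724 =5.25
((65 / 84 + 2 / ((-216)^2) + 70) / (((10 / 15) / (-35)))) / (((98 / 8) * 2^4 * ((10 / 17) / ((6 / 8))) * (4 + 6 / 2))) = -196470479 / 56899584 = -3.45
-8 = -8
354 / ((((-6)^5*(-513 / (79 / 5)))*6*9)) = 4661 / 179508960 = 0.00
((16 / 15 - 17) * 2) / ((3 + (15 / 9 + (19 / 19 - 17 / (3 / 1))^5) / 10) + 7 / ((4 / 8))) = 77436 / 496109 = 0.16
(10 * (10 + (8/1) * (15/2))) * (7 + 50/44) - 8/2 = 62606/11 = 5691.45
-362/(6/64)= -11584/3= -3861.33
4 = 4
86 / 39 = 2.21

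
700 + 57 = 757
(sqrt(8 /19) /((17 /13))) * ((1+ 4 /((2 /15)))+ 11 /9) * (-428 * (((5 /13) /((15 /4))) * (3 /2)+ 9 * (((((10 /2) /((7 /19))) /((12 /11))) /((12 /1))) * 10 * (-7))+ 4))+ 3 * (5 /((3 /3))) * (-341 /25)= -1023 /5+ 2094307790 * sqrt(38) /2907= 4440861.88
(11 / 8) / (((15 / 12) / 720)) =792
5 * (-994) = -4970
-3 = -3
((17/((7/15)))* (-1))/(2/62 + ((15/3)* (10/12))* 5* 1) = -47430/27167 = -1.75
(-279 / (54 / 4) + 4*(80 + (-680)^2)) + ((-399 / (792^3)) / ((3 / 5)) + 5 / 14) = 6433121658048721 / 3477551616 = 1849899.69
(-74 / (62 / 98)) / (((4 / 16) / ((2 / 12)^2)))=-3626 / 279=-13.00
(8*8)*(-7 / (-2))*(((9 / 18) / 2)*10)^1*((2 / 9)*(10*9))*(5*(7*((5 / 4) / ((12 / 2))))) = 245000 / 3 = 81666.67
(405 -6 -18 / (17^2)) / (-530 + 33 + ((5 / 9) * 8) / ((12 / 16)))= -3112911 / 3831851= -0.81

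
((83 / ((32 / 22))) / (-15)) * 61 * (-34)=946781 / 120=7889.84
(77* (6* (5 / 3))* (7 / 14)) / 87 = 385 / 87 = 4.43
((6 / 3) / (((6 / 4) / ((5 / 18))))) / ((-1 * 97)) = -10 / 2619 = -0.00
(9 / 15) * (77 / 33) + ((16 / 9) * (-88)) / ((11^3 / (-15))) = 5741 / 1815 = 3.16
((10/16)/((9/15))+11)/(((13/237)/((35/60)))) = 159817/1248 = 128.06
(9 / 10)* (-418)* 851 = -320146.20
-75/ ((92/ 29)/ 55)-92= -128089/ 92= -1392.27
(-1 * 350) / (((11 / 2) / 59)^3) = -575061200 / 1331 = -432051.99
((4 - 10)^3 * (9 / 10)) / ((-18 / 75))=810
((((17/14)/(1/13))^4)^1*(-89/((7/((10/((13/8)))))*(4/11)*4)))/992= -898211143115/266760704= -3367.10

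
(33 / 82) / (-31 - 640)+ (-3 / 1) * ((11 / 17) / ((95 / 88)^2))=-1278731379 / 767431850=-1.67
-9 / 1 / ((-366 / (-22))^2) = -121 / 3721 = -0.03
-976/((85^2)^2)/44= -244/574206875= -0.00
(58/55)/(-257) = -58/14135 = -0.00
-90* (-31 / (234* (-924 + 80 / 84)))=-3255 / 251992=-0.01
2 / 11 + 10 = 112 / 11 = 10.18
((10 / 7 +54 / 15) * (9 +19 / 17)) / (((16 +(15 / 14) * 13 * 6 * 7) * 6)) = 15136 / 1072785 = 0.01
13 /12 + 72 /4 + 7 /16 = 937 /48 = 19.52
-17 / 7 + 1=-10 / 7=-1.43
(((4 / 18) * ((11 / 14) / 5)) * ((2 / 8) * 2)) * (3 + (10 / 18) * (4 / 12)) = 473 / 8505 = 0.06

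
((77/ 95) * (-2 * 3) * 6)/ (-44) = 63/ 95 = 0.66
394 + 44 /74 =394.59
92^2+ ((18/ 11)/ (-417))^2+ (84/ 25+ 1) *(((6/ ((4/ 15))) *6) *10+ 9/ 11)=838908952561/ 58446025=14353.57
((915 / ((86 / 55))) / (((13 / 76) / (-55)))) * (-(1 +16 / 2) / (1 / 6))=5679679500 / 559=10160428.44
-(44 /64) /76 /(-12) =11 /14592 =0.00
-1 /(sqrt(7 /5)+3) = -15 /38+sqrt(35) /38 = -0.24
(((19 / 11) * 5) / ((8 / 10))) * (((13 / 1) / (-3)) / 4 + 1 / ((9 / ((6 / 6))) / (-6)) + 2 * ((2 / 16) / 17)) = -28025 / 1496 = -18.73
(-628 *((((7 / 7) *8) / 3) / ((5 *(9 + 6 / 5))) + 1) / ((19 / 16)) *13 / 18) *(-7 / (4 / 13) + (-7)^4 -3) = -8325434936 / 8721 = -954642.24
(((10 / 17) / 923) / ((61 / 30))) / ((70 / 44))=1320 / 6700057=0.00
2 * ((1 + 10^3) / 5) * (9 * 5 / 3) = 6006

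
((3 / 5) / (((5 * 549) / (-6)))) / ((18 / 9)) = -1 / 1525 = -0.00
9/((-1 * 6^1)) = -3/2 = -1.50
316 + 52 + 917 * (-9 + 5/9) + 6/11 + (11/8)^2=-46716085/6336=-7373.12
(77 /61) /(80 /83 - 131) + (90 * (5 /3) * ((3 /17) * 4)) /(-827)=-1274922469 /9256066007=-0.14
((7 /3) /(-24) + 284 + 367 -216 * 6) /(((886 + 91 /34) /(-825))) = 43427945 /72516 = 598.87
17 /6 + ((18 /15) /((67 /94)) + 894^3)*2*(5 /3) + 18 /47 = 45000279819121 /18894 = 2381723288.83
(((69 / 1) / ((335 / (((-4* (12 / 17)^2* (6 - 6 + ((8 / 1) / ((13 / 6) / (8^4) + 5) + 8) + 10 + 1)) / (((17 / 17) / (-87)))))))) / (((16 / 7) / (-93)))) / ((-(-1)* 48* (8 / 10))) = -29679828347925 / 38073234544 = -779.55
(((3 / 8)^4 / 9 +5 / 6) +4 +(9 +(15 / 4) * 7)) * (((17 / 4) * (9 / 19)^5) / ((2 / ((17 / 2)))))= 2801934472977 / 162273624064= 17.27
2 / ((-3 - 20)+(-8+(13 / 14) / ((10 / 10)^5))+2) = -0.07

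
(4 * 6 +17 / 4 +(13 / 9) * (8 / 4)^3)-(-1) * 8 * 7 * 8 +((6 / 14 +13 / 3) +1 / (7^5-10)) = 694987157 / 1410948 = 492.57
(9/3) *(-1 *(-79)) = 237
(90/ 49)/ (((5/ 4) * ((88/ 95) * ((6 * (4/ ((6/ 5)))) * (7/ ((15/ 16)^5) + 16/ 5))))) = 129853125/ 21064188992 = 0.01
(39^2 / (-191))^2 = 2313441 / 36481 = 63.41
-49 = -49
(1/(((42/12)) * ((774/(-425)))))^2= 180625/7338681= 0.02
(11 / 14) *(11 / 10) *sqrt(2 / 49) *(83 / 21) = 10043 *sqrt(2) / 20580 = 0.69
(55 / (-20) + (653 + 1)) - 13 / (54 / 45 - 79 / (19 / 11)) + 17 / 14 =77330719 / 118468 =652.76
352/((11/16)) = 512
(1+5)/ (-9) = -2/ 3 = -0.67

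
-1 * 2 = -2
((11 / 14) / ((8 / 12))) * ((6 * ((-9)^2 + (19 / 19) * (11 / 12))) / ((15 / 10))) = 10813 / 28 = 386.18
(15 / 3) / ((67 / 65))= 325 / 67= 4.85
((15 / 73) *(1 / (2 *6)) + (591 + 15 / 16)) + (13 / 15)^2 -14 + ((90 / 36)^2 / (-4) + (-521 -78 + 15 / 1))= -6.86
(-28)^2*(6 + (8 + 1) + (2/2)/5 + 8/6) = 12962.13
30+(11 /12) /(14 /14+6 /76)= 7589 /246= 30.85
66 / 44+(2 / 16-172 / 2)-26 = -883 / 8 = -110.38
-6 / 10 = -3 / 5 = -0.60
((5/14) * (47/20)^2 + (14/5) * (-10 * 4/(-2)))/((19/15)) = 194787/4256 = 45.77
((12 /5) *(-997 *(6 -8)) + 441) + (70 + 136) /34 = 444776 /85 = 5232.66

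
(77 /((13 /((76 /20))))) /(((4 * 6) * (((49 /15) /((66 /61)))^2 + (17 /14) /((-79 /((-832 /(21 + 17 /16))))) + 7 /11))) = 4665125178945 /51393496824514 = 0.09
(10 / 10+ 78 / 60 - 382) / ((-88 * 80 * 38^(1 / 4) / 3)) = 11391 * 38^(3 / 4) / 2675200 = 0.07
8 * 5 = 40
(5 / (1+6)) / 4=5 / 28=0.18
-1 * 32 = -32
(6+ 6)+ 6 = 18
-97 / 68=-1.43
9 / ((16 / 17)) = 153 / 16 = 9.56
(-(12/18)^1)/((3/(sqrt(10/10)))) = -2/9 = -0.22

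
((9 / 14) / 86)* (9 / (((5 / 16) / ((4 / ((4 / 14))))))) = 648 / 215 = 3.01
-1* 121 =-121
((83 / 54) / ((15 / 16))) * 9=664 / 45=14.76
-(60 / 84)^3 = -0.36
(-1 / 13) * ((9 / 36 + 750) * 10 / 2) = -15005 / 52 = -288.56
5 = 5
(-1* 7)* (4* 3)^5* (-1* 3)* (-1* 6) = -31352832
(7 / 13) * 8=4.31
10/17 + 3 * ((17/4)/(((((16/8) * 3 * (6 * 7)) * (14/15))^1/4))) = 5365/6664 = 0.81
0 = 0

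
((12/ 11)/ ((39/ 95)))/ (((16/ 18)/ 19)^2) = 2777895/ 2288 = 1214.11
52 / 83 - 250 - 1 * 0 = -20698 / 83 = -249.37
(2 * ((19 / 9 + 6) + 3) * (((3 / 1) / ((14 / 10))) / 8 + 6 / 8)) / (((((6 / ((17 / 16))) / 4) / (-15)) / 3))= -40375 / 56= -720.98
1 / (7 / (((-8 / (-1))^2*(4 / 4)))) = 64 / 7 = 9.14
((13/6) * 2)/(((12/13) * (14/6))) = 169/84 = 2.01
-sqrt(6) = -2.45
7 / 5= 1.40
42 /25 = 1.68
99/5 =19.80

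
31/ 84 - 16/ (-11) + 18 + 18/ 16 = 20.95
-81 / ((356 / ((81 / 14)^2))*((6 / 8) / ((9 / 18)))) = -177147 / 34888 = -5.08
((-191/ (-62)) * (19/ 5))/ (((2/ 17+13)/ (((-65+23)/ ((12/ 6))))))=-1295553/ 69130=-18.74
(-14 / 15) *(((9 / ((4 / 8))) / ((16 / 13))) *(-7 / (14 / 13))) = 88.72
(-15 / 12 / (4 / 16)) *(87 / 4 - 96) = 1485 / 4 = 371.25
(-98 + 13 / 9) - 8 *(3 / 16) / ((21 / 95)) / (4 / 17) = -63199 / 504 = -125.39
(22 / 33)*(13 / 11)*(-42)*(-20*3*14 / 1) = 305760 / 11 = 27796.36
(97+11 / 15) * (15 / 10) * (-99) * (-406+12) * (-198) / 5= -5661096804 / 25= -226443872.16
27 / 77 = 0.35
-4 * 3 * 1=-12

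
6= 6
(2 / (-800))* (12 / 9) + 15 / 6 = 749 / 300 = 2.50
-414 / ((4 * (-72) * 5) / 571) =13133 / 80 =164.16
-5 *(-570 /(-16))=-178.12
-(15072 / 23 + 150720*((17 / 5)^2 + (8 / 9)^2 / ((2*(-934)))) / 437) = -127894817504 / 27550665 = -4642.17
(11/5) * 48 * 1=528/5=105.60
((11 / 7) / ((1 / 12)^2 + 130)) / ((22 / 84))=864 / 18721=0.05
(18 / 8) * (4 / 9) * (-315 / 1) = -315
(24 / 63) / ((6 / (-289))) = -1156 / 63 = -18.35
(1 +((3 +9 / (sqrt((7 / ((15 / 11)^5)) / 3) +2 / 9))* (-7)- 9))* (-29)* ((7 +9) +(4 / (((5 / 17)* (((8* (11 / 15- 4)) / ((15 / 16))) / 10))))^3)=3446344030108308893 / 489049748246528- 1028594106018995175* sqrt(385) / 69864249749504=-281834.26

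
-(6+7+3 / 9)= -40 / 3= -13.33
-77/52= -1.48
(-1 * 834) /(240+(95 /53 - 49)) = -4.33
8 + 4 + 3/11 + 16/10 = 13.87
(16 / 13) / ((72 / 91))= 14 / 9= 1.56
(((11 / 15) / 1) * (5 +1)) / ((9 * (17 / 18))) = 44 / 85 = 0.52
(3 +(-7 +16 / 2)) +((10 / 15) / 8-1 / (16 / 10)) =83 / 24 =3.46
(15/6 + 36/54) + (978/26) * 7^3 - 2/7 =7046107/546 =12904.96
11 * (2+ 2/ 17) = 396/ 17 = 23.29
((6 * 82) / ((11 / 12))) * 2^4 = 94464 / 11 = 8587.64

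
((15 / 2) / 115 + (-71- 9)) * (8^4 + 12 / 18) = -22595165 / 69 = -327466.16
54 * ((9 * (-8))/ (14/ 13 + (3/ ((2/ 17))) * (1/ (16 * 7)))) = -11321856/ 3799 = -2980.22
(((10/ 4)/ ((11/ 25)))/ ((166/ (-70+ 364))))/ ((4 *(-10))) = -3675/ 14608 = -0.25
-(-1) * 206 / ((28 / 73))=537.07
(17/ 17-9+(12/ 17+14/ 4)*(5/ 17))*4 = -27.05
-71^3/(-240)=357911/240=1491.30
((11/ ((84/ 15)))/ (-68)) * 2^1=-55/ 952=-0.06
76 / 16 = 4.75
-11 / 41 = -0.27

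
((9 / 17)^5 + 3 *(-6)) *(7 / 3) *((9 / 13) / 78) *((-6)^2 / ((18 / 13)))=-178488639 / 18458141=-9.67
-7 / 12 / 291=-7 / 3492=-0.00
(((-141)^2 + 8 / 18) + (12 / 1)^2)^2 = 32482492441 / 81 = 401018425.20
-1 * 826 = -826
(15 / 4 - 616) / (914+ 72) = -2449 / 3944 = -0.62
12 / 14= 6 / 7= 0.86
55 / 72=0.76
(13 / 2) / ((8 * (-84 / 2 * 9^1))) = -13 / 6048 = -0.00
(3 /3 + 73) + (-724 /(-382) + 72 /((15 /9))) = 113736 /955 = 119.10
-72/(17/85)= -360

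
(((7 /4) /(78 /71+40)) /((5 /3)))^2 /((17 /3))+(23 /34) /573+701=23256959175320239 /33176770593600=701.00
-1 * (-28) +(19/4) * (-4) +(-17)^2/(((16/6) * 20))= 2307/160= 14.42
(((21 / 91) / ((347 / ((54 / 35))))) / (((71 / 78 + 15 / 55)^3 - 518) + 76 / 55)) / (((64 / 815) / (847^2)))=-18.20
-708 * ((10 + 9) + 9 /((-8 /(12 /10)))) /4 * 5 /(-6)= 20827 /8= 2603.38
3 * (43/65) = 129/65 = 1.98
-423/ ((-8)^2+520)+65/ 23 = 28231/ 13432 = 2.10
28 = 28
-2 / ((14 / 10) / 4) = -40 / 7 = -5.71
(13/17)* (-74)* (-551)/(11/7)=3710434/187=19841.89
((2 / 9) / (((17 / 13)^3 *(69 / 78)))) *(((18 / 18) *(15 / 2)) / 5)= 57122 / 338997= 0.17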